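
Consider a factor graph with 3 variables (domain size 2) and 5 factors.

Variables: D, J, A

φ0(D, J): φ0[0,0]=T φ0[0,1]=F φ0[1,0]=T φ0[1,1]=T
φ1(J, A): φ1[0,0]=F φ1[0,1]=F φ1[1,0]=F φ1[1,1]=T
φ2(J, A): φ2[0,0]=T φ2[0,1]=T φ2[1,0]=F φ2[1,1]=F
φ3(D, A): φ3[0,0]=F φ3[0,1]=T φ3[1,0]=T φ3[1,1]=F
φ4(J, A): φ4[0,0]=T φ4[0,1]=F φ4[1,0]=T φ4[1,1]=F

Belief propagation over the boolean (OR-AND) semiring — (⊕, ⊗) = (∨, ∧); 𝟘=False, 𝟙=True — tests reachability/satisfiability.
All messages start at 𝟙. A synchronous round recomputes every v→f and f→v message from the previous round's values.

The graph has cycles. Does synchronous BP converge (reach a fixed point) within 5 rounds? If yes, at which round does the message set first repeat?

NOT CONVERGED within 5 rounds

init: all messages = 𝟙 over 2 values
r1 m[φ0→D] = [T, T]
r1 m[φ0→J] = [T, T]
r1 m[φ1→J] = [F, T]
r1 m[φ1→A] = [F, T]
r1 m[φ2→J] = [T, F]
r1 m[φ2→A] = [T, T]
r1 m[φ3→D] = [T, T]
r1 m[φ3→A] = [T, T]
r1 m[φ4→J] = [T, T]
r1 m[φ4→A] = [T, F]
r1 m[D→φ0] = [T, T]
r1 m[D→φ3] = [T, T]
r1 m[J→φ0] = [T, T]
r1 m[J→φ1] = [T, T]
r1 m[J→φ2] = [T, T]
r1 m[J→φ4] = [T, T]
r1 m[A→φ1] = [T, T]
r1 m[A→φ2] = [T, T]
r1 m[A→φ3] = [T, T]
r1 m[A→φ4] = [T, T]
r2 m[φ0→D] = [T, T]
r2 m[φ0→J] = [T, T]
r2 m[φ1→J] = [F, T]
r2 m[φ1→A] = [F, T]
r2 m[φ2→J] = [T, F]
r2 m[φ2→A] = [T, T]
r2 m[φ3→D] = [T, T]
r2 m[φ3→A] = [T, T]
r2 m[φ4→J] = [T, T]
r2 m[φ4→A] = [T, F]
r2 m[D→φ0] = [T, T]
r2 m[D→φ3] = [T, T]
r2 m[J→φ0] = [F, F]
r2 m[J→φ1] = [T, F]
r2 m[J→φ2] = [F, T]
r2 m[J→φ4] = [F, F]
r2 m[A→φ1] = [T, F]
r2 m[A→φ2] = [F, F]
r2 m[A→φ3] = [F, F]
r2 m[A→φ4] = [F, T]
r3 m[φ0→D] = [F, F]
r3 m[φ0→J] = [T, T]
r3 m[φ1→J] = [F, F]
r3 m[φ1→A] = [F, F]
r3 m[φ2→J] = [F, F]
r3 m[φ2→A] = [F, F]
r3 m[φ3→D] = [F, F]
r3 m[φ3→A] = [T, T]
r3 m[φ4→J] = [F, F]
r3 m[φ4→A] = [F, F]
r3 m[D→φ0] = [T, T]
r3 m[D→φ3] = [T, T]
r3 m[J→φ0] = [F, F]
r3 m[J→φ1] = [T, F]
r3 m[J→φ2] = [F, T]
r3 m[J→φ4] = [F, F]
r3 m[A→φ1] = [T, F]
r3 m[A→φ2] = [F, F]
r3 m[A→φ3] = [F, F]
r3 m[A→φ4] = [F, T]
r4 m[φ0→D] = [F, F]
r4 m[φ0→J] = [T, T]
r4 m[φ1→J] = [F, F]
r4 m[φ1→A] = [F, F]
r4 m[φ2→J] = [F, F]
r4 m[φ2→A] = [F, F]
r4 m[φ3→D] = [F, F]
r4 m[φ3→A] = [T, T]
r4 m[φ4→J] = [F, F]
r4 m[φ4→A] = [F, F]
r4 m[D→φ0] = [F, F]
r4 m[D→φ3] = [F, F]
r4 m[J→φ0] = [F, F]
r4 m[J→φ1] = [F, F]
r4 m[J→φ2] = [F, F]
r4 m[J→φ4] = [F, F]
r4 m[A→φ1] = [F, F]
r4 m[A→φ2] = [F, F]
r4 m[A→φ3] = [F, F]
r4 m[A→φ4] = [F, F]
r5 m[φ0→D] = [F, F]
r5 m[φ0→J] = [F, F]
r5 m[φ1→J] = [F, F]
r5 m[φ1→A] = [F, F]
r5 m[φ2→J] = [F, F]
r5 m[φ2→A] = [F, F]
r5 m[φ3→D] = [F, F]
r5 m[φ3→A] = [F, F]
r5 m[φ4→J] = [F, F]
r5 m[φ4→A] = [F, F]
r5 m[D→φ0] = [F, F]
r5 m[D→φ3] = [F, F]
r5 m[J→φ0] = [F, F]
r5 m[J→φ1] = [F, F]
r5 m[J→φ2] = [F, F]
r5 m[J→φ4] = [F, F]
r5 m[A→φ1] = [F, F]
r5 m[A→φ2] = [F, F]
r5 m[A→φ3] = [F, F]
r5 m[A→φ4] = [F, F]
no fixed point within 5 rounds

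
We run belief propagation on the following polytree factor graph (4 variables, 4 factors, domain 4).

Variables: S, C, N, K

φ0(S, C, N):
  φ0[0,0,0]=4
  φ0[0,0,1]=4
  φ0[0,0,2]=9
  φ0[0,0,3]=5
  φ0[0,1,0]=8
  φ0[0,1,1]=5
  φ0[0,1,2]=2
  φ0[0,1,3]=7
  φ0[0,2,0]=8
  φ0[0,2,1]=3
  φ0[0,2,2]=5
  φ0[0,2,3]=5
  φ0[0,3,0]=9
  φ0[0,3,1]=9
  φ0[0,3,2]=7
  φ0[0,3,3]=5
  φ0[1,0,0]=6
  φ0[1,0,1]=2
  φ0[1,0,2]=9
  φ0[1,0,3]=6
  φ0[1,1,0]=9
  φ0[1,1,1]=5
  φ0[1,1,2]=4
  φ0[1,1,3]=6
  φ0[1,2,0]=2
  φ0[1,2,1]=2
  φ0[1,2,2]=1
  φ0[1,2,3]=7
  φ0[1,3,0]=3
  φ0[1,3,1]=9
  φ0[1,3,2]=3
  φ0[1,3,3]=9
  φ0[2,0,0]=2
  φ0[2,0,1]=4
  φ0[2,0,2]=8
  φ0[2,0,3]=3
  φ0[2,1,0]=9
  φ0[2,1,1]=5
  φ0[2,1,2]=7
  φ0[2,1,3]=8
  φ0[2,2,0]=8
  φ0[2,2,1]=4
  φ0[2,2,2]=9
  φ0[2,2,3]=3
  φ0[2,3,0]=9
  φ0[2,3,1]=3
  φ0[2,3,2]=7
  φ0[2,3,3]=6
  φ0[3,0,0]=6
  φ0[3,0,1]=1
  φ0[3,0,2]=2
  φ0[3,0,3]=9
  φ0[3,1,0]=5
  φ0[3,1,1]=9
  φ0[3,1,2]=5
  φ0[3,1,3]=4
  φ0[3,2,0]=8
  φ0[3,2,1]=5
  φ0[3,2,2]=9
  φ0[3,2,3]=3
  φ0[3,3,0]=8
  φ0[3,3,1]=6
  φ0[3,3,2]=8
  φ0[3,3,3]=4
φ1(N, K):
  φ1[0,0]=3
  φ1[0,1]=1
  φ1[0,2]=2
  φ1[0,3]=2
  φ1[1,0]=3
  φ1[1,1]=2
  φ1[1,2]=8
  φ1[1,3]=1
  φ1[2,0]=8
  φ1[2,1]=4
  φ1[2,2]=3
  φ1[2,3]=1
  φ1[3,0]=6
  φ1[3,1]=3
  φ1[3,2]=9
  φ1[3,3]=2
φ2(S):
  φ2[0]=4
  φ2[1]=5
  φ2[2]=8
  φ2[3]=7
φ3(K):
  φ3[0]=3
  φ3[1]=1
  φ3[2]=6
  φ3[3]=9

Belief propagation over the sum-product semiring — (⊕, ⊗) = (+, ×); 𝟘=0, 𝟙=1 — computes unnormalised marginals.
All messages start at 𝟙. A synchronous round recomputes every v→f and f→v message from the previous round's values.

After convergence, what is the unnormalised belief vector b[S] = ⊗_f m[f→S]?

b[S] = [23596, 27815, 46184, 39816]

init: all messages = 𝟙 over 4 values
r1 m[φ0→S] = [95, 83, 95, 92]
r1 m[φ0→C] = [80, 98, 82, 105]
r1 m[φ0→N] = [104, 76, 95, 90]
r1 m[φ1→N] = [8, 14, 16, 20]
r1 m[φ1→K] = [20, 10, 22, 6]
r1 m[φ2→S] = [4, 5, 8, 7]
r1 m[φ3→K] = [3, 1, 6, 9]
r1 m[S→φ0] = [1, 1, 1, 1]
r1 m[S→φ2] = [1, 1, 1, 1]
r1 m[C→φ0] = [1, 1, 1, 1]
r1 m[N→φ0] = [1, 1, 1, 1]
r1 m[N→φ1] = [1, 1, 1, 1]
r1 m[K→φ1] = [1, 1, 1, 1]
r1 m[K→φ3] = [1, 1, 1, 1]
r2 m[φ0→S] = [95, 83, 95, 92]
r2 m[φ0→C] = [80, 98, 82, 105]
r2 m[φ0→N] = [104, 76, 95, 90]
r2 m[φ1→N] = [8, 14, 16, 20]
r2 m[φ1→K] = [20, 10, 22, 6]
r2 m[φ2→S] = [4, 5, 8, 7]
r2 m[φ3→K] = [3, 1, 6, 9]
r2 m[S→φ0] = [4, 5, 8, 7]
r2 m[S→φ2] = [95, 83, 95, 92]
r2 m[C→φ0] = [1, 1, 1, 1]
r2 m[N→φ0] = [8, 14, 16, 20]
r2 m[N→φ1] = [104, 76, 95, 90]
r2 m[K→φ1] = [3, 1, 6, 9]
r2 m[K→φ3] = [20, 10, 22, 6]
r3 m[φ0→S] = [1334, 1244, 1344, 1294]
r3 m[φ0→C] = [7026, 8448, 7102, 8790]
r3 m[φ0→N] = [629, 449, 593, 528]
r3 m[φ1→N] = [40, 68, 55, 93]
r3 m[φ1→K] = [1840, 906, 1911, 559]
r3 m[φ2→S] = [4, 5, 8, 7]
r3 m[φ3→K] = [3, 1, 6, 9]
r3 m[S→φ0] = [4, 5, 8, 7]
r3 m[S→φ2] = [95, 83, 95, 92]
r3 m[C→φ0] = [1, 1, 1, 1]
r3 m[N→φ0] = [8, 14, 16, 20]
r3 m[N→φ1] = [104, 76, 95, 90]
r3 m[K→φ1] = [3, 1, 6, 9]
r3 m[K→φ3] = [20, 10, 22, 6]
r4 m[φ0→S] = [1334, 1244, 1344, 1294]
r4 m[φ0→C] = [7026, 8448, 7102, 8790]
r4 m[φ0→N] = [629, 449, 593, 528]
r4 m[φ1→N] = [40, 68, 55, 93]
r4 m[φ1→K] = [1840, 906, 1911, 559]
r4 m[φ2→S] = [4, 5, 8, 7]
r4 m[φ3→K] = [3, 1, 6, 9]
r4 m[S→φ0] = [4, 5, 8, 7]
r4 m[S→φ2] = [1334, 1244, 1344, 1294]
r4 m[C→φ0] = [1, 1, 1, 1]
r4 m[N→φ0] = [40, 68, 55, 93]
r4 m[N→φ1] = [629, 449, 593, 528]
r4 m[K→φ1] = [3, 1, 6, 9]
r4 m[K→φ3] = [1840, 906, 1911, 559]
r5 m[φ0→S] = [5899, 5563, 5773, 5688]
r5 m[φ0→C] = [30066, 37919, 30632, 38794]
r5 m[φ0→N] = [629, 449, 593, 528]
r5 m[φ1→N] = [40, 68, 55, 93]
r5 m[φ1→K] = [11146, 5483, 11381, 3356]
r5 m[φ2→S] = [4, 5, 8, 7]
r5 m[φ3→K] = [3, 1, 6, 9]
r5 m[S→φ0] = [4, 5, 8, 7]
r5 m[S→φ2] = [1334, 1244, 1344, 1294]
r5 m[C→φ0] = [1, 1, 1, 1]
r5 m[N→φ0] = [40, 68, 55, 93]
r5 m[N→φ1] = [629, 449, 593, 528]
r5 m[K→φ1] = [3, 1, 6, 9]
r5 m[K→φ3] = [1840, 906, 1911, 559]
r6 m[φ0→S] = [5899, 5563, 5773, 5688]
r6 m[φ0→C] = [30066, 37919, 30632, 38794]
r6 m[φ0→N] = [629, 449, 593, 528]
r6 m[φ1→N] = [40, 68, 55, 93]
r6 m[φ1→K] = [11146, 5483, 11381, 3356]
r6 m[φ2→S] = [4, 5, 8, 7]
r6 m[φ3→K] = [3, 1, 6, 9]
r6 m[S→φ0] = [4, 5, 8, 7]
r6 m[S→φ2] = [5899, 5563, 5773, 5688]
r6 m[C→φ0] = [1, 1, 1, 1]
r6 m[N→φ0] = [40, 68, 55, 93]
r6 m[N→φ1] = [629, 449, 593, 528]
r6 m[K→φ1] = [3, 1, 6, 9]
r6 m[K→φ3] = [11146, 5483, 11381, 3356]
r7 m[φ0→S] = [5899, 5563, 5773, 5688]
r7 m[φ0→C] = [30066, 37919, 30632, 38794]
r7 m[φ0→N] = [629, 449, 593, 528]
r7 m[φ1→N] = [40, 68, 55, 93]
r7 m[φ1→K] = [11146, 5483, 11381, 3356]
r7 m[φ2→S] = [4, 5, 8, 7]
r7 m[φ3→K] = [3, 1, 6, 9]
r7 m[S→φ0] = [4, 5, 8, 7]
r7 m[S→φ2] = [5899, 5563, 5773, 5688]
r7 m[C→φ0] = [1, 1, 1, 1]
r7 m[N→φ0] = [40, 68, 55, 93]
r7 m[N→φ1] = [629, 449, 593, 528]
r7 m[K→φ1] = [3, 1, 6, 9]
r7 m[K→φ3] = [11146, 5483, 11381, 3356]
fixed point reached at round 7
b[S] = ⊗ incoming = [23596, 27815, 46184, 39816]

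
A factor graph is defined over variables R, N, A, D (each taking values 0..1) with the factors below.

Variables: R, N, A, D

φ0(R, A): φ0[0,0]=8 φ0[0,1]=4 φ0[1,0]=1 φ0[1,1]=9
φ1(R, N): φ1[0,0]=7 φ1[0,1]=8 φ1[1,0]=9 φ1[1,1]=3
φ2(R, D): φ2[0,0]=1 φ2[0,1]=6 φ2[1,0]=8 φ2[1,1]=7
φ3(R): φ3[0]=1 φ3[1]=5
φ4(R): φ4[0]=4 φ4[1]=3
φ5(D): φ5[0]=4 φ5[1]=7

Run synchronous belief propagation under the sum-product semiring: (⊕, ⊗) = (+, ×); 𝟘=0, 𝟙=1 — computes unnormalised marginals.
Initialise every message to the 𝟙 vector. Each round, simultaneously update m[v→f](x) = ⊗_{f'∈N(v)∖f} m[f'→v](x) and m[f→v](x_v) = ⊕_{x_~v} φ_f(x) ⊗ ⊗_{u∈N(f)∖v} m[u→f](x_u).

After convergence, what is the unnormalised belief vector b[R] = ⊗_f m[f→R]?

init: all messages = 𝟙 over 2 values
r1 m[φ0→R] = [12, 10]
r1 m[φ0→A] = [9, 13]
r1 m[φ1→R] = [15, 12]
r1 m[φ1→N] = [16, 11]
r1 m[φ2→R] = [7, 15]
r1 m[φ2→D] = [9, 13]
r1 m[φ3→R] = [1, 5]
r1 m[φ4→R] = [4, 3]
r1 m[φ5→D] = [4, 7]
r1 m[R→φ0] = [1, 1]
r1 m[R→φ1] = [1, 1]
r1 m[R→φ2] = [1, 1]
r1 m[R→φ3] = [1, 1]
r1 m[R→φ4] = [1, 1]
r1 m[N→φ1] = [1, 1]
r1 m[A→φ0] = [1, 1]
r1 m[D→φ2] = [1, 1]
r1 m[D→φ5] = [1, 1]
r2 m[φ0→R] = [12, 10]
r2 m[φ0→A] = [9, 13]
r2 m[φ1→R] = [15, 12]
r2 m[φ1→N] = [16, 11]
r2 m[φ2→R] = [7, 15]
r2 m[φ2→D] = [9, 13]
r2 m[φ3→R] = [1, 5]
r2 m[φ4→R] = [4, 3]
r2 m[φ5→D] = [4, 7]
r2 m[R→φ0] = [420, 2700]
r2 m[R→φ1] = [336, 2250]
r2 m[R→φ2] = [720, 1800]
r2 m[R→φ3] = [5040, 5400]
r2 m[R→φ4] = [1260, 9000]
r2 m[N→φ1] = [1, 1]
r2 m[A→φ0] = [1, 1]
r2 m[D→φ2] = [4, 7]
r2 m[D→φ5] = [9, 13]
r3 m[φ0→R] = [12, 10]
r3 m[φ0→A] = [6060, 25980]
r3 m[φ1→R] = [15, 12]
r3 m[φ1→N] = [22602, 9438]
r3 m[φ2→R] = [46, 81]
r3 m[φ2→D] = [15120, 16920]
r3 m[φ3→R] = [1, 5]
r3 m[φ4→R] = [4, 3]
r3 m[φ5→D] = [4, 7]
r3 m[R→φ0] = [420, 2700]
r3 m[R→φ1] = [336, 2250]
r3 m[R→φ2] = [720, 1800]
r3 m[R→φ3] = [5040, 5400]
r3 m[R→φ4] = [1260, 9000]
r3 m[N→φ1] = [1, 1]
r3 m[A→φ0] = [1, 1]
r3 m[D→φ2] = [4, 7]
r3 m[D→φ5] = [9, 13]
r4 m[φ0→R] = [12, 10]
r4 m[φ0→A] = [6060, 25980]
r4 m[φ1→R] = [15, 12]
r4 m[φ1→N] = [22602, 9438]
r4 m[φ2→R] = [46, 81]
r4 m[φ2→D] = [15120, 16920]
r4 m[φ3→R] = [1, 5]
r4 m[φ4→R] = [4, 3]
r4 m[φ5→D] = [4, 7]
r4 m[R→φ0] = [2760, 14580]
r4 m[R→φ1] = [2208, 12150]
r4 m[R→φ2] = [720, 1800]
r4 m[R→φ3] = [33120, 29160]
r4 m[R→φ4] = [8280, 48600]
r4 m[N→φ1] = [1, 1]
r4 m[A→φ0] = [1, 1]
r4 m[D→φ2] = [4, 7]
r4 m[D→φ5] = [15120, 16920]
r5 m[φ0→R] = [12, 10]
r5 m[φ0→A] = [36660, 142260]
r5 m[φ1→R] = [15, 12]
r5 m[φ1→N] = [124806, 54114]
r5 m[φ2→R] = [46, 81]
r5 m[φ2→D] = [15120, 16920]
r5 m[φ3→R] = [1, 5]
r5 m[φ4→R] = [4, 3]
r5 m[φ5→D] = [4, 7]
r5 m[R→φ0] = [2760, 14580]
r5 m[R→φ1] = [2208, 12150]
r5 m[R→φ2] = [720, 1800]
r5 m[R→φ3] = [33120, 29160]
r5 m[R→φ4] = [8280, 48600]
r5 m[N→φ1] = [1, 1]
r5 m[A→φ0] = [1, 1]
r5 m[D→φ2] = [4, 7]
r5 m[D→φ5] = [15120, 16920]
r6 m[φ0→R] = [12, 10]
r6 m[φ0→A] = [36660, 142260]
r6 m[φ1→R] = [15, 12]
r6 m[φ1→N] = [124806, 54114]
r6 m[φ2→R] = [46, 81]
r6 m[φ2→D] = [15120, 16920]
r6 m[φ3→R] = [1, 5]
r6 m[φ4→R] = [4, 3]
r6 m[φ5→D] = [4, 7]
r6 m[R→φ0] = [2760, 14580]
r6 m[R→φ1] = [2208, 12150]
r6 m[R→φ2] = [720, 1800]
r6 m[R→φ3] = [33120, 29160]
r6 m[R→φ4] = [8280, 48600]
r6 m[N→φ1] = [1, 1]
r6 m[A→φ0] = [1, 1]
r6 m[D→φ2] = [4, 7]
r6 m[D→φ5] = [15120, 16920]
fixed point reached at round 6
b[R] = ⊗ incoming = [33120, 145800]

b[R] = [33120, 145800]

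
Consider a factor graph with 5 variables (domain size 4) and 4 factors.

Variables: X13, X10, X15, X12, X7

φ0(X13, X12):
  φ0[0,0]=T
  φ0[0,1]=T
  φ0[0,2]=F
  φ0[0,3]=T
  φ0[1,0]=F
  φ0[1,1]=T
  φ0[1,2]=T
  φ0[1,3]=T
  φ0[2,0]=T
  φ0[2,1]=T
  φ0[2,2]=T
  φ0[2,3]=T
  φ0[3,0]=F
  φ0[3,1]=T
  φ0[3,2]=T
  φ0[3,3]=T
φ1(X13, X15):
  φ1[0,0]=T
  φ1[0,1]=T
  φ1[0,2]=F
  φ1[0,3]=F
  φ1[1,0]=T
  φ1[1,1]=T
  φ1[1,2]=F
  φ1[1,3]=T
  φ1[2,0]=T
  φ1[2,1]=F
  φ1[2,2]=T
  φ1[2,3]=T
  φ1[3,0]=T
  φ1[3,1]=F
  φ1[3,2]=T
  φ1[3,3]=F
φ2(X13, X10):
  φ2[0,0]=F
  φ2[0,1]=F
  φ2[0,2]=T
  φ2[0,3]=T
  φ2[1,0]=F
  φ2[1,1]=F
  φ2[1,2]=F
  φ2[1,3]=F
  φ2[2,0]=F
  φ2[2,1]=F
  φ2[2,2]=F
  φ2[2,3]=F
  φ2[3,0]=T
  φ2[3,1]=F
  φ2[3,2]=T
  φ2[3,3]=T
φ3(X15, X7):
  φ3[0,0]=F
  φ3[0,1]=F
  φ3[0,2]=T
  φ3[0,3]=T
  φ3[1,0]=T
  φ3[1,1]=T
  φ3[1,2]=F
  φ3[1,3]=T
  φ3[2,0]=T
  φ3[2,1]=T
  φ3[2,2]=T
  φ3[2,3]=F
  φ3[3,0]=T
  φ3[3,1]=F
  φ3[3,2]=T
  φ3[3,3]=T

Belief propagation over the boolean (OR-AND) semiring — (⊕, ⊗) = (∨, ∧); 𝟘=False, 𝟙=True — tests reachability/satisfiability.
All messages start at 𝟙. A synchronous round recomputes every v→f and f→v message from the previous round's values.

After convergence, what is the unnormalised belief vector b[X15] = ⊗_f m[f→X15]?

b[X15] = [T, T, T, F]

init: all messages = 𝟙 over 4 values
r1 m[φ0→X13] = [T, T, T, T]
r1 m[φ0→X12] = [T, T, T, T]
r1 m[φ1→X13] = [T, T, T, T]
r1 m[φ1→X15] = [T, T, T, T]
r1 m[φ2→X13] = [T, F, F, T]
r1 m[φ2→X10] = [T, F, T, T]
r1 m[φ3→X15] = [T, T, T, T]
r1 m[φ3→X7] = [T, T, T, T]
r1 m[X13→φ0] = [T, T, T, T]
r1 m[X13→φ1] = [T, T, T, T]
r1 m[X13→φ2] = [T, T, T, T]
r1 m[X10→φ2] = [T, T, T, T]
r1 m[X15→φ1] = [T, T, T, T]
r1 m[X15→φ3] = [T, T, T, T]
r1 m[X12→φ0] = [T, T, T, T]
r1 m[X7→φ3] = [T, T, T, T]
r2 m[φ0→X13] = [T, T, T, T]
r2 m[φ0→X12] = [T, T, T, T]
r2 m[φ1→X13] = [T, T, T, T]
r2 m[φ1→X15] = [T, T, T, T]
r2 m[φ2→X13] = [T, F, F, T]
r2 m[φ2→X10] = [T, F, T, T]
r2 m[φ3→X15] = [T, T, T, T]
r2 m[φ3→X7] = [T, T, T, T]
r2 m[X13→φ0] = [T, F, F, T]
r2 m[X13→φ1] = [T, F, F, T]
r2 m[X13→φ2] = [T, T, T, T]
r2 m[X10→φ2] = [T, T, T, T]
r2 m[X15→φ1] = [T, T, T, T]
r2 m[X15→φ3] = [T, T, T, T]
r2 m[X12→φ0] = [T, T, T, T]
r2 m[X7→φ3] = [T, T, T, T]
r3 m[φ0→X13] = [T, T, T, T]
r3 m[φ0→X12] = [T, T, T, T]
r3 m[φ1→X13] = [T, T, T, T]
r3 m[φ1→X15] = [T, T, T, F]
r3 m[φ2→X13] = [T, F, F, T]
r3 m[φ2→X10] = [T, F, T, T]
r3 m[φ3→X15] = [T, T, T, T]
r3 m[φ3→X7] = [T, T, T, T]
r3 m[X13→φ0] = [T, F, F, T]
r3 m[X13→φ1] = [T, F, F, T]
r3 m[X13→φ2] = [T, T, T, T]
r3 m[X10→φ2] = [T, T, T, T]
r3 m[X15→φ1] = [T, T, T, T]
r3 m[X15→φ3] = [T, T, T, T]
r3 m[X12→φ0] = [T, T, T, T]
r3 m[X7→φ3] = [T, T, T, T]
r4 m[φ0→X13] = [T, T, T, T]
r4 m[φ0→X12] = [T, T, T, T]
r4 m[φ1→X13] = [T, T, T, T]
r4 m[φ1→X15] = [T, T, T, F]
r4 m[φ2→X13] = [T, F, F, T]
r4 m[φ2→X10] = [T, F, T, T]
r4 m[φ3→X15] = [T, T, T, T]
r4 m[φ3→X7] = [T, T, T, T]
r4 m[X13→φ0] = [T, F, F, T]
r4 m[X13→φ1] = [T, F, F, T]
r4 m[X13→φ2] = [T, T, T, T]
r4 m[X10→φ2] = [T, T, T, T]
r4 m[X15→φ1] = [T, T, T, T]
r4 m[X15→φ3] = [T, T, T, F]
r4 m[X12→φ0] = [T, T, T, T]
r4 m[X7→φ3] = [T, T, T, T]
r5 m[φ0→X13] = [T, T, T, T]
r5 m[φ0→X12] = [T, T, T, T]
r5 m[φ1→X13] = [T, T, T, T]
r5 m[φ1→X15] = [T, T, T, F]
r5 m[φ2→X13] = [T, F, F, T]
r5 m[φ2→X10] = [T, F, T, T]
r5 m[φ3→X15] = [T, T, T, T]
r5 m[φ3→X7] = [T, T, T, T]
r5 m[X13→φ0] = [T, F, F, T]
r5 m[X13→φ1] = [T, F, F, T]
r5 m[X13→φ2] = [T, T, T, T]
r5 m[X10→φ2] = [T, T, T, T]
r5 m[X15→φ1] = [T, T, T, T]
r5 m[X15→φ3] = [T, T, T, F]
r5 m[X12→φ0] = [T, T, T, T]
r5 m[X7→φ3] = [T, T, T, T]
fixed point reached at round 5
b[X15] = ⊗ incoming = [T, T, T, F]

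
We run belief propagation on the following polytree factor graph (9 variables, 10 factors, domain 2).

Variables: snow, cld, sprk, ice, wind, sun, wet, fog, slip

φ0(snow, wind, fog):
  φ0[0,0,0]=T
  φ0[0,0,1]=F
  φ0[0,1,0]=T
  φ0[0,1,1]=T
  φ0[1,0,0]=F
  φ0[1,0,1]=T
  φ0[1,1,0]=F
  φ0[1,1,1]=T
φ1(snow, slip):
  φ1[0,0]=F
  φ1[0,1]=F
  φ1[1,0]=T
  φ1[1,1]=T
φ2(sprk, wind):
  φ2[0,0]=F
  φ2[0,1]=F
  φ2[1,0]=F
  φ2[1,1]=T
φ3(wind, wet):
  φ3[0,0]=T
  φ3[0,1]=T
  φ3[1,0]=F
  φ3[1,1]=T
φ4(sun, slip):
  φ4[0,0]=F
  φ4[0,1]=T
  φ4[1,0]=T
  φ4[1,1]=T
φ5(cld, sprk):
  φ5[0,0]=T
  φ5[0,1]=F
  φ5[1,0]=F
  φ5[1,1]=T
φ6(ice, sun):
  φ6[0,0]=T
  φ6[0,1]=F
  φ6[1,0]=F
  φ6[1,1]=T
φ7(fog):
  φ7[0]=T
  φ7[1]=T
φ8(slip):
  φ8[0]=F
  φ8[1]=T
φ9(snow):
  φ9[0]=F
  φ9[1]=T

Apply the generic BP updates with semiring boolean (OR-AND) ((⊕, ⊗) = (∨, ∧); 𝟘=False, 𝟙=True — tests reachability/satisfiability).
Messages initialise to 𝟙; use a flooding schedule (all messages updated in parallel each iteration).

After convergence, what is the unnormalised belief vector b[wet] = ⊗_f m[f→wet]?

b[wet] = [F, T]

init: all messages = 𝟙 over 2 values
r1 m[φ0→snow] = [T, T]
r1 m[φ0→wind] = [T, T]
r1 m[φ0→fog] = [T, T]
r1 m[φ1→snow] = [F, T]
r1 m[φ1→slip] = [T, T]
r1 m[φ2→sprk] = [F, T]
r1 m[φ2→wind] = [F, T]
r1 m[φ3→wind] = [T, T]
r1 m[φ3→wet] = [T, T]
r1 m[φ4→sun] = [T, T]
r1 m[φ4→slip] = [T, T]
r1 m[φ5→cld] = [T, T]
r1 m[φ5→sprk] = [T, T]
r1 m[φ6→ice] = [T, T]
r1 m[φ6→sun] = [T, T]
r1 m[φ7→fog] = [T, T]
r1 m[φ8→slip] = [F, T]
r1 m[φ9→snow] = [F, T]
r1 m[snow→φ0] = [T, T]
r1 m[snow→φ1] = [T, T]
r1 m[snow→φ9] = [T, T]
r1 m[cld→φ5] = [T, T]
r1 m[sprk→φ2] = [T, T]
r1 m[sprk→φ5] = [T, T]
r1 m[ice→φ6] = [T, T]
r1 m[wind→φ0] = [T, T]
r1 m[wind→φ2] = [T, T]
r1 m[wind→φ3] = [T, T]
r1 m[sun→φ4] = [T, T]
r1 m[sun→φ6] = [T, T]
r1 m[wet→φ3] = [T, T]
r1 m[fog→φ0] = [T, T]
r1 m[fog→φ7] = [T, T]
r1 m[slip→φ1] = [T, T]
r1 m[slip→φ4] = [T, T]
r1 m[slip→φ8] = [T, T]
r2 m[φ0→snow] = [T, T]
r2 m[φ0→wind] = [T, T]
r2 m[φ0→fog] = [T, T]
r2 m[φ1→snow] = [F, T]
r2 m[φ1→slip] = [T, T]
r2 m[φ2→sprk] = [F, T]
r2 m[φ2→wind] = [F, T]
r2 m[φ3→wind] = [T, T]
r2 m[φ3→wet] = [T, T]
r2 m[φ4→sun] = [T, T]
r2 m[φ4→slip] = [T, T]
r2 m[φ5→cld] = [T, T]
r2 m[φ5→sprk] = [T, T]
r2 m[φ6→ice] = [T, T]
r2 m[φ6→sun] = [T, T]
r2 m[φ7→fog] = [T, T]
r2 m[φ8→slip] = [F, T]
r2 m[φ9→snow] = [F, T]
r2 m[snow→φ0] = [F, T]
r2 m[snow→φ1] = [F, T]
r2 m[snow→φ9] = [F, T]
r2 m[cld→φ5] = [T, T]
r2 m[sprk→φ2] = [T, T]
r2 m[sprk→φ5] = [F, T]
r2 m[ice→φ6] = [T, T]
r2 m[wind→φ0] = [F, T]
r2 m[wind→φ2] = [T, T]
r2 m[wind→φ3] = [F, T]
r2 m[sun→φ4] = [T, T]
r2 m[sun→φ6] = [T, T]
r2 m[wet→φ3] = [T, T]
r2 m[fog→φ0] = [T, T]
r2 m[fog→φ7] = [T, T]
r2 m[slip→φ1] = [F, T]
r2 m[slip→φ4] = [F, T]
r2 m[slip→φ8] = [T, T]
r3 m[φ0→snow] = [T, T]
r3 m[φ0→wind] = [T, T]
r3 m[φ0→fog] = [F, T]
r3 m[φ1→snow] = [F, T]
r3 m[φ1→slip] = [T, T]
r3 m[φ2→sprk] = [F, T]
r3 m[φ2→wind] = [F, T]
r3 m[φ3→wind] = [T, T]
r3 m[φ3→wet] = [F, T]
r3 m[φ4→sun] = [T, T]
r3 m[φ4→slip] = [T, T]
r3 m[φ5→cld] = [F, T]
r3 m[φ5→sprk] = [T, T]
r3 m[φ6→ice] = [T, T]
r3 m[φ6→sun] = [T, T]
r3 m[φ7→fog] = [T, T]
r3 m[φ8→slip] = [F, T]
r3 m[φ9→snow] = [F, T]
r3 m[snow→φ0] = [F, T]
r3 m[snow→φ1] = [F, T]
r3 m[snow→φ9] = [F, T]
r3 m[cld→φ5] = [T, T]
r3 m[sprk→φ2] = [T, T]
r3 m[sprk→φ5] = [F, T]
r3 m[ice→φ6] = [T, T]
r3 m[wind→φ0] = [F, T]
r3 m[wind→φ2] = [T, T]
r3 m[wind→φ3] = [F, T]
r3 m[sun→φ4] = [T, T]
r3 m[sun→φ6] = [T, T]
r3 m[wet→φ3] = [T, T]
r3 m[fog→φ0] = [T, T]
r3 m[fog→φ7] = [T, T]
r3 m[slip→φ1] = [F, T]
r3 m[slip→φ4] = [F, T]
r3 m[slip→φ8] = [T, T]
r4 m[φ0→snow] = [T, T]
r4 m[φ0→wind] = [T, T]
r4 m[φ0→fog] = [F, T]
r4 m[φ1→snow] = [F, T]
r4 m[φ1→slip] = [T, T]
r4 m[φ2→sprk] = [F, T]
r4 m[φ2→wind] = [F, T]
r4 m[φ3→wind] = [T, T]
r4 m[φ3→wet] = [F, T]
r4 m[φ4→sun] = [T, T]
r4 m[φ4→slip] = [T, T]
r4 m[φ5→cld] = [F, T]
r4 m[φ5→sprk] = [T, T]
r4 m[φ6→ice] = [T, T]
r4 m[φ6→sun] = [T, T]
r4 m[φ7→fog] = [T, T]
r4 m[φ8→slip] = [F, T]
r4 m[φ9→snow] = [F, T]
r4 m[snow→φ0] = [F, T]
r4 m[snow→φ1] = [F, T]
r4 m[snow→φ9] = [F, T]
r4 m[cld→φ5] = [T, T]
r4 m[sprk→φ2] = [T, T]
r4 m[sprk→φ5] = [F, T]
r4 m[ice→φ6] = [T, T]
r4 m[wind→φ0] = [F, T]
r4 m[wind→φ2] = [T, T]
r4 m[wind→φ3] = [F, T]
r4 m[sun→φ4] = [T, T]
r4 m[sun→φ6] = [T, T]
r4 m[wet→φ3] = [T, T]
r4 m[fog→φ0] = [T, T]
r4 m[fog→φ7] = [F, T]
r4 m[slip→φ1] = [F, T]
r4 m[slip→φ4] = [F, T]
r4 m[slip→φ8] = [T, T]
r5 m[φ0→snow] = [T, T]
r5 m[φ0→wind] = [T, T]
r5 m[φ0→fog] = [F, T]
r5 m[φ1→snow] = [F, T]
r5 m[φ1→slip] = [T, T]
r5 m[φ2→sprk] = [F, T]
r5 m[φ2→wind] = [F, T]
r5 m[φ3→wind] = [T, T]
r5 m[φ3→wet] = [F, T]
r5 m[φ4→sun] = [T, T]
r5 m[φ4→slip] = [T, T]
r5 m[φ5→cld] = [F, T]
r5 m[φ5→sprk] = [T, T]
r5 m[φ6→ice] = [T, T]
r5 m[φ6→sun] = [T, T]
r5 m[φ7→fog] = [T, T]
r5 m[φ8→slip] = [F, T]
r5 m[φ9→snow] = [F, T]
r5 m[snow→φ0] = [F, T]
r5 m[snow→φ1] = [F, T]
r5 m[snow→φ9] = [F, T]
r5 m[cld→φ5] = [T, T]
r5 m[sprk→φ2] = [T, T]
r5 m[sprk→φ5] = [F, T]
r5 m[ice→φ6] = [T, T]
r5 m[wind→φ0] = [F, T]
r5 m[wind→φ2] = [T, T]
r5 m[wind→φ3] = [F, T]
r5 m[sun→φ4] = [T, T]
r5 m[sun→φ6] = [T, T]
r5 m[wet→φ3] = [T, T]
r5 m[fog→φ0] = [T, T]
r5 m[fog→φ7] = [F, T]
r5 m[slip→φ1] = [F, T]
r5 m[slip→φ4] = [F, T]
r5 m[slip→φ8] = [T, T]
fixed point reached at round 5
b[wet] = ⊗ incoming = [F, T]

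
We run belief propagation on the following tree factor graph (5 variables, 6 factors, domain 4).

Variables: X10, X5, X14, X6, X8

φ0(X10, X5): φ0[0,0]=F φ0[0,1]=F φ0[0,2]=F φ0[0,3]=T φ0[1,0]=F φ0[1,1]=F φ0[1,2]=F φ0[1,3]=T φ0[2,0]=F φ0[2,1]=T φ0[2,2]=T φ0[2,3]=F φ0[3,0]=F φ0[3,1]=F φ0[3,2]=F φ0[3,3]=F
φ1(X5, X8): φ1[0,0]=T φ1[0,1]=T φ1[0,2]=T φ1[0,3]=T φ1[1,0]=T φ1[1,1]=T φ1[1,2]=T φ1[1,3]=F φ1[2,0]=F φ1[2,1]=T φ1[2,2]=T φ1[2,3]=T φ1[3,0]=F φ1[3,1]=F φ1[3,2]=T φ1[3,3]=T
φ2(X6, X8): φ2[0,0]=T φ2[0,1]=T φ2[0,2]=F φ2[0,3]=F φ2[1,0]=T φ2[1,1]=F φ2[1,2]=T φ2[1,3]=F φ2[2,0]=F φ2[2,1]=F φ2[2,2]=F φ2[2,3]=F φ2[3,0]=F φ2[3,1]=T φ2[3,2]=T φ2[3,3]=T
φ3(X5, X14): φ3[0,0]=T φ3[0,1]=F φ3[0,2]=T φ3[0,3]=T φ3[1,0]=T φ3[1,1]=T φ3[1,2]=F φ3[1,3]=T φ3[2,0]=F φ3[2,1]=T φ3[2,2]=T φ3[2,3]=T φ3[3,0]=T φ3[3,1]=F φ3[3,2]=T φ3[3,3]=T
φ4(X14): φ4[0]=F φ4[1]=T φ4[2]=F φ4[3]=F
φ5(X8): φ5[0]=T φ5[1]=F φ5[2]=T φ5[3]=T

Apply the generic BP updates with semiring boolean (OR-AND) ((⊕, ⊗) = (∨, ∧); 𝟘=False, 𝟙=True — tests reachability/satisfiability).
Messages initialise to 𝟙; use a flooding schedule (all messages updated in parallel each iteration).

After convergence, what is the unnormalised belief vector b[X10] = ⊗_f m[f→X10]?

init: all messages = 𝟙 over 4 values
r1 m[φ0→X10] = [T, T, T, F]
r1 m[φ0→X5] = [F, T, T, T]
r1 m[φ1→X5] = [T, T, T, T]
r1 m[φ1→X8] = [T, T, T, T]
r1 m[φ2→X6] = [T, T, F, T]
r1 m[φ2→X8] = [T, T, T, T]
r1 m[φ3→X5] = [T, T, T, T]
r1 m[φ3→X14] = [T, T, T, T]
r1 m[φ4→X14] = [F, T, F, F]
r1 m[φ5→X8] = [T, F, T, T]
r1 m[X10→φ0] = [T, T, T, T]
r1 m[X5→φ0] = [T, T, T, T]
r1 m[X5→φ1] = [T, T, T, T]
r1 m[X5→φ3] = [T, T, T, T]
r1 m[X14→φ3] = [T, T, T, T]
r1 m[X14→φ4] = [T, T, T, T]
r1 m[X6→φ2] = [T, T, T, T]
r1 m[X8→φ1] = [T, T, T, T]
r1 m[X8→φ2] = [T, T, T, T]
r1 m[X8→φ5] = [T, T, T, T]
r2 m[φ0→X10] = [T, T, T, F]
r2 m[φ0→X5] = [F, T, T, T]
r2 m[φ1→X5] = [T, T, T, T]
r2 m[φ1→X8] = [T, T, T, T]
r2 m[φ2→X6] = [T, T, F, T]
r2 m[φ2→X8] = [T, T, T, T]
r2 m[φ3→X5] = [T, T, T, T]
r2 m[φ3→X14] = [T, T, T, T]
r2 m[φ4→X14] = [F, T, F, F]
r2 m[φ5→X8] = [T, F, T, T]
r2 m[X10→φ0] = [T, T, T, T]
r2 m[X5→φ0] = [T, T, T, T]
r2 m[X5→φ1] = [F, T, T, T]
r2 m[X5→φ3] = [F, T, T, T]
r2 m[X14→φ3] = [F, T, F, F]
r2 m[X14→φ4] = [T, T, T, T]
r2 m[X6→φ2] = [T, T, T, T]
r2 m[X8→φ1] = [T, F, T, T]
r2 m[X8→φ2] = [T, F, T, T]
r2 m[X8→φ5] = [T, T, T, T]
r3 m[φ0→X10] = [T, T, T, F]
r3 m[φ0→X5] = [F, T, T, T]
r3 m[φ1→X5] = [T, T, T, T]
r3 m[φ1→X8] = [T, T, T, T]
r3 m[φ2→X6] = [T, T, F, T]
r3 m[φ2→X8] = [T, T, T, T]
r3 m[φ3→X5] = [F, T, T, F]
r3 m[φ3→X14] = [T, T, T, T]
r3 m[φ4→X14] = [F, T, F, F]
r3 m[φ5→X8] = [T, F, T, T]
r3 m[X10→φ0] = [T, T, T, T]
r3 m[X5→φ0] = [T, T, T, T]
r3 m[X5→φ1] = [F, T, T, T]
r3 m[X5→φ3] = [F, T, T, T]
r3 m[X14→φ3] = [F, T, F, F]
r3 m[X14→φ4] = [T, T, T, T]
r3 m[X6→φ2] = [T, T, T, T]
r3 m[X8→φ1] = [T, F, T, T]
r3 m[X8→φ2] = [T, F, T, T]
r3 m[X8→φ5] = [T, T, T, T]
r4 m[φ0→X10] = [T, T, T, F]
r4 m[φ0→X5] = [F, T, T, T]
r4 m[φ1→X5] = [T, T, T, T]
r4 m[φ1→X8] = [T, T, T, T]
r4 m[φ2→X6] = [T, T, F, T]
r4 m[φ2→X8] = [T, T, T, T]
r4 m[φ3→X5] = [F, T, T, F]
r4 m[φ3→X14] = [T, T, T, T]
r4 m[φ4→X14] = [F, T, F, F]
r4 m[φ5→X8] = [T, F, T, T]
r4 m[X10→φ0] = [T, T, T, T]
r4 m[X5→φ0] = [F, T, T, F]
r4 m[X5→φ1] = [F, T, T, F]
r4 m[X5→φ3] = [F, T, T, T]
r4 m[X14→φ3] = [F, T, F, F]
r4 m[X14→φ4] = [T, T, T, T]
r4 m[X6→φ2] = [T, T, T, T]
r4 m[X8→φ1] = [T, F, T, T]
r4 m[X8→φ2] = [T, F, T, T]
r4 m[X8→φ5] = [T, T, T, T]
r5 m[φ0→X10] = [F, F, T, F]
r5 m[φ0→X5] = [F, T, T, T]
r5 m[φ1→X5] = [T, T, T, T]
r5 m[φ1→X8] = [T, T, T, T]
r5 m[φ2→X6] = [T, T, F, T]
r5 m[φ2→X8] = [T, T, T, T]
r5 m[φ3→X5] = [F, T, T, F]
r5 m[φ3→X14] = [T, T, T, T]
r5 m[φ4→X14] = [F, T, F, F]
r5 m[φ5→X8] = [T, F, T, T]
r5 m[X10→φ0] = [T, T, T, T]
r5 m[X5→φ0] = [F, T, T, F]
r5 m[X5→φ1] = [F, T, T, F]
r5 m[X5→φ3] = [F, T, T, T]
r5 m[X14→φ3] = [F, T, F, F]
r5 m[X14→φ4] = [T, T, T, T]
r5 m[X6→φ2] = [T, T, T, T]
r5 m[X8→φ1] = [T, F, T, T]
r5 m[X8→φ2] = [T, F, T, T]
r5 m[X8→φ5] = [T, T, T, T]
r6 m[φ0→X10] = [F, F, T, F]
r6 m[φ0→X5] = [F, T, T, T]
r6 m[φ1→X5] = [T, T, T, T]
r6 m[φ1→X8] = [T, T, T, T]
r6 m[φ2→X6] = [T, T, F, T]
r6 m[φ2→X8] = [T, T, T, T]
r6 m[φ3→X5] = [F, T, T, F]
r6 m[φ3→X14] = [T, T, T, T]
r6 m[φ4→X14] = [F, T, F, F]
r6 m[φ5→X8] = [T, F, T, T]
r6 m[X10→φ0] = [T, T, T, T]
r6 m[X5→φ0] = [F, T, T, F]
r6 m[X5→φ1] = [F, T, T, F]
r6 m[X5→φ3] = [F, T, T, T]
r6 m[X14→φ3] = [F, T, F, F]
r6 m[X14→φ4] = [T, T, T, T]
r6 m[X6→φ2] = [T, T, T, T]
r6 m[X8→φ1] = [T, F, T, T]
r6 m[X8→φ2] = [T, F, T, T]
r6 m[X8→φ5] = [T, T, T, T]
fixed point reached at round 6
b[X10] = ⊗ incoming = [F, F, T, F]

b[X10] = [F, F, T, F]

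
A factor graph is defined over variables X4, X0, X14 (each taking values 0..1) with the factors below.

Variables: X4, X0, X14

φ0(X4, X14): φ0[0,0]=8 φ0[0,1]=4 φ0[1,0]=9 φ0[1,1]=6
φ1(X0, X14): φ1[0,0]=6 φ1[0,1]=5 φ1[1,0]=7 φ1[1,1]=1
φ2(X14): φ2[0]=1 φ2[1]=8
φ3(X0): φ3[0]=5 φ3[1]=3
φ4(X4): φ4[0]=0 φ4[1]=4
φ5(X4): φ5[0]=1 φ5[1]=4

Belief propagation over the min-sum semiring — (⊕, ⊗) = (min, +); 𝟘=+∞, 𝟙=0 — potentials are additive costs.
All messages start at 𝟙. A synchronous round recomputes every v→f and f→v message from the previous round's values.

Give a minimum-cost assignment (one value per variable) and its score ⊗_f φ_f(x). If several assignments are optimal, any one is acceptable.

init: all messages = 𝟙 over 2 values
r1 m[φ0→X4] = [4, 6]
r1 m[φ0→X14] = [8, 4]
r1 m[φ1→X0] = [5, 1]
r1 m[φ1→X14] = [6, 1]
r1 m[φ2→X14] = [1, 8]
r1 m[φ3→X0] = [5, 3]
r1 m[φ4→X4] = [0, 4]
r1 m[φ5→X4] = [1, 4]
r1 m[X4→φ0] = [0, 0]
r1 m[X4→φ4] = [0, 0]
r1 m[X4→φ5] = [0, 0]
r1 m[X0→φ1] = [0, 0]
r1 m[X0→φ3] = [0, 0]
r1 m[X14→φ0] = [0, 0]
r1 m[X14→φ1] = [0, 0]
r1 m[X14→φ2] = [0, 0]
r2 m[φ0→X4] = [4, 6]
r2 m[φ0→X14] = [8, 4]
r2 m[φ1→X0] = [5, 1]
r2 m[φ1→X14] = [6, 1]
r2 m[φ2→X14] = [1, 8]
r2 m[φ3→X0] = [5, 3]
r2 m[φ4→X4] = [0, 4]
r2 m[φ5→X4] = [1, 4]
r2 m[X4→φ0] = [1, 8]
r2 m[X4→φ4] = [5, 10]
r2 m[X4→φ5] = [4, 10]
r2 m[X0→φ1] = [5, 3]
r2 m[X0→φ3] = [5, 1]
r2 m[X14→φ0] = [7, 9]
r2 m[X14→φ1] = [9, 12]
r2 m[X14→φ2] = [14, 5]
r3 m[φ0→X4] = [13, 15]
r3 m[φ0→X14] = [9, 5]
r3 m[φ1→X0] = [15, 13]
r3 m[φ1→X14] = [10, 4]
r3 m[φ2→X14] = [1, 8]
r3 m[φ3→X0] = [5, 3]
r3 m[φ4→X4] = [0, 4]
r3 m[φ5→X4] = [1, 4]
r3 m[X4→φ0] = [1, 8]
r3 m[X4→φ4] = [5, 10]
r3 m[X4→φ5] = [4, 10]
r3 m[X0→φ1] = [5, 3]
r3 m[X0→φ3] = [5, 1]
r3 m[X14→φ0] = [7, 9]
r3 m[X14→φ1] = [9, 12]
r3 m[X14→φ2] = [14, 5]
r4 m[φ0→X4] = [13, 15]
r4 m[φ0→X14] = [9, 5]
r4 m[φ1→X0] = [15, 13]
r4 m[φ1→X14] = [10, 4]
r4 m[φ2→X14] = [1, 8]
r4 m[φ3→X0] = [5, 3]
r4 m[φ4→X4] = [0, 4]
r4 m[φ5→X4] = [1, 4]
r4 m[X4→φ0] = [1, 8]
r4 m[X4→φ4] = [14, 19]
r4 m[X4→φ5] = [13, 19]
r4 m[X0→φ1] = [5, 3]
r4 m[X0→φ3] = [15, 13]
r4 m[X14→φ0] = [11, 12]
r4 m[X14→φ1] = [10, 13]
r4 m[X14→φ2] = [19, 9]
r5 m[φ0→X4] = [16, 18]
r5 m[φ0→X14] = [9, 5]
r5 m[φ1→X0] = [16, 14]
r5 m[φ1→X14] = [10, 4]
r5 m[φ2→X14] = [1, 8]
r5 m[φ3→X0] = [5, 3]
r5 m[φ4→X4] = [0, 4]
r5 m[φ5→X4] = [1, 4]
r5 m[X4→φ0] = [1, 8]
r5 m[X4→φ4] = [14, 19]
r5 m[X4→φ5] = [13, 19]
r5 m[X0→φ1] = [5, 3]
r5 m[X0→φ3] = [15, 13]
r5 m[X14→φ0] = [11, 12]
r5 m[X14→φ1] = [10, 13]
r5 m[X14→φ2] = [19, 9]
r6 m[φ0→X4] = [16, 18]
r6 m[φ0→X14] = [9, 5]
r6 m[φ1→X0] = [16, 14]
r6 m[φ1→X14] = [10, 4]
r6 m[φ2→X14] = [1, 8]
r6 m[φ3→X0] = [5, 3]
r6 m[φ4→X4] = [0, 4]
r6 m[φ5→X4] = [1, 4]
r6 m[X4→φ0] = [1, 8]
r6 m[X4→φ4] = [17, 22]
r6 m[X4→φ5] = [16, 22]
r6 m[X0→φ1] = [5, 3]
r6 m[X0→φ3] = [16, 14]
r6 m[X14→φ0] = [11, 12]
r6 m[X14→φ1] = [10, 13]
r6 m[X14→φ2] = [19, 9]
r7 m[φ0→X4] = [16, 18]
r7 m[φ0→X14] = [9, 5]
r7 m[φ1→X0] = [16, 14]
r7 m[φ1→X14] = [10, 4]
r7 m[φ2→X14] = [1, 8]
r7 m[φ3→X0] = [5, 3]
r7 m[φ4→X4] = [0, 4]
r7 m[φ5→X4] = [1, 4]
r7 m[X4→φ0] = [1, 8]
r7 m[X4→φ4] = [17, 22]
r7 m[X4→φ5] = [16, 22]
r7 m[X0→φ1] = [5, 3]
r7 m[X0→φ3] = [16, 14]
r7 m[X14→φ0] = [11, 12]
r7 m[X14→φ1] = [10, 13]
r7 m[X14→φ2] = [19, 9]
fixed point reached at round 7
traceback from X4: (X4=0, X0=1, X14=1), score=17

assignment: (X4=0, X0=1, X14=1); score = 17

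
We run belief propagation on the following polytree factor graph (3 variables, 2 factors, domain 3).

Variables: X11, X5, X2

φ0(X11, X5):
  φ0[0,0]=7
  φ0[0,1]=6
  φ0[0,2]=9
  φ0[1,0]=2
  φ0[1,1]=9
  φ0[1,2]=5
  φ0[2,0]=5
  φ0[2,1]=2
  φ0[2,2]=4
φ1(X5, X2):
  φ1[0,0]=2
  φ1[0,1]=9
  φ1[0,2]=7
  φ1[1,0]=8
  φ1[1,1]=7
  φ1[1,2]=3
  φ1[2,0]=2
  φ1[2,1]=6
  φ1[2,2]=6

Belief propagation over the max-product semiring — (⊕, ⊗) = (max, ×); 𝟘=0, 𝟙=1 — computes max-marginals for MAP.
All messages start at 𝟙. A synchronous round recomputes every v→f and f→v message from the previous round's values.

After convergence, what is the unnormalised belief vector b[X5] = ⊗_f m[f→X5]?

init: all messages = 𝟙 over 3 values
r1 m[φ0→X11] = [9, 9, 5]
r1 m[φ0→X5] = [7, 9, 9]
r1 m[φ1→X5] = [9, 8, 6]
r1 m[φ1→X2] = [8, 9, 7]
r1 m[X11→φ0] = [1, 1, 1]
r1 m[X5→φ0] = [1, 1, 1]
r1 m[X5→φ1] = [1, 1, 1]
r1 m[X2→φ1] = [1, 1, 1]
r2 m[φ0→X11] = [9, 9, 5]
r2 m[φ0→X5] = [7, 9, 9]
r2 m[φ1→X5] = [9, 8, 6]
r2 m[φ1→X2] = [8, 9, 7]
r2 m[X11→φ0] = [1, 1, 1]
r2 m[X5→φ0] = [9, 8, 6]
r2 m[X5→φ1] = [7, 9, 9]
r2 m[X2→φ1] = [1, 1, 1]
r3 m[φ0→X11] = [63, 72, 45]
r3 m[φ0→X5] = [7, 9, 9]
r3 m[φ1→X5] = [9, 8, 6]
r3 m[φ1→X2] = [72, 63, 54]
r3 m[X11→φ0] = [1, 1, 1]
r3 m[X5→φ0] = [9, 8, 6]
r3 m[X5→φ1] = [7, 9, 9]
r3 m[X2→φ1] = [1, 1, 1]
r4 m[φ0→X11] = [63, 72, 45]
r4 m[φ0→X5] = [7, 9, 9]
r4 m[φ1→X5] = [9, 8, 6]
r4 m[φ1→X2] = [72, 63, 54]
r4 m[X11→φ0] = [1, 1, 1]
r4 m[X5→φ0] = [9, 8, 6]
r4 m[X5→φ1] = [7, 9, 9]
r4 m[X2→φ1] = [1, 1, 1]
fixed point reached at round 4
b[X5] = ⊗ incoming = [63, 72, 54]

b[X5] = [63, 72, 54]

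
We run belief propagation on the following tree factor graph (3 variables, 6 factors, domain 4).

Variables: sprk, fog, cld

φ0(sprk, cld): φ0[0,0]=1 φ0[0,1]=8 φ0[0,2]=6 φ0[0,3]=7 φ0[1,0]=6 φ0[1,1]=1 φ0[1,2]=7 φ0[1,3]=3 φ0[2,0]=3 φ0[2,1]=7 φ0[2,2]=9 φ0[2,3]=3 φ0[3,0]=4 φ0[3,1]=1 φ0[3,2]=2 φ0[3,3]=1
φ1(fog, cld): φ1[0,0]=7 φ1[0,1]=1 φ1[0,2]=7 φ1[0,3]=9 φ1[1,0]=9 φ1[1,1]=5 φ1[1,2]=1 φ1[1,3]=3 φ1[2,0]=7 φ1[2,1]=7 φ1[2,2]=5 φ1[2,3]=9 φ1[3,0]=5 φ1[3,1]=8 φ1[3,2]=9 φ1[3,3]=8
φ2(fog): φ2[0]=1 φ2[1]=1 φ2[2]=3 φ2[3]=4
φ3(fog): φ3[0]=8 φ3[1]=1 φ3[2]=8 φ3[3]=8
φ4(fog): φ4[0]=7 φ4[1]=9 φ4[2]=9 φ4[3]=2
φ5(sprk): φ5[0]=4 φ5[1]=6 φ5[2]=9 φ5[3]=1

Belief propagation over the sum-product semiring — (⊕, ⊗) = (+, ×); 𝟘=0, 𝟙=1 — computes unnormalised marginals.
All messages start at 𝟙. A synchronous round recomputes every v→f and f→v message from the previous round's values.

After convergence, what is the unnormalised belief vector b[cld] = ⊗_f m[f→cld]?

b[cld] = [163655, 216750, 306493, 221038]

init: all messages = 𝟙 over 4 values
r1 m[φ0→sprk] = [22, 17, 22, 8]
r1 m[φ0→cld] = [14, 17, 24, 14]
r1 m[φ1→fog] = [24, 18, 28, 30]
r1 m[φ1→cld] = [28, 21, 22, 29]
r1 m[φ2→fog] = [1, 1, 3, 4]
r1 m[φ3→fog] = [8, 1, 8, 8]
r1 m[φ4→fog] = [7, 9, 9, 2]
r1 m[φ5→sprk] = [4, 6, 9, 1]
r1 m[sprk→φ0] = [1, 1, 1, 1]
r1 m[sprk→φ5] = [1, 1, 1, 1]
r1 m[fog→φ1] = [1, 1, 1, 1]
r1 m[fog→φ2] = [1, 1, 1, 1]
r1 m[fog→φ3] = [1, 1, 1, 1]
r1 m[fog→φ4] = [1, 1, 1, 1]
r1 m[cld→φ0] = [1, 1, 1, 1]
r1 m[cld→φ1] = [1, 1, 1, 1]
r2 m[φ0→sprk] = [22, 17, 22, 8]
r2 m[φ0→cld] = [14, 17, 24, 14]
r2 m[φ1→fog] = [24, 18, 28, 30]
r2 m[φ1→cld] = [28, 21, 22, 29]
r2 m[φ2→fog] = [1, 1, 3, 4]
r2 m[φ3→fog] = [8, 1, 8, 8]
r2 m[φ4→fog] = [7, 9, 9, 2]
r2 m[φ5→sprk] = [4, 6, 9, 1]
r2 m[sprk→φ0] = [4, 6, 9, 1]
r2 m[sprk→φ5] = [22, 17, 22, 8]
r2 m[fog→φ1] = [56, 9, 216, 64]
r2 m[fog→φ2] = [1344, 162, 2016, 480]
r2 m[fog→φ3] = [168, 162, 756, 240]
r2 m[fog→φ4] = [192, 18, 672, 960]
r2 m[cld→φ0] = [28, 21, 22, 29]
r2 m[cld→φ1] = [14, 17, 24, 14]
r3 m[φ0→sprk] = [531, 430, 516, 206]
r3 m[φ0→cld] = [71, 102, 149, 74]
r3 m[φ1→fog] = [409, 277, 463, 534]
r3 m[φ1→cld] = [2305, 2125, 2057, 2987]
r3 m[φ2→fog] = [1, 1, 3, 4]
r3 m[φ3→fog] = [8, 1, 8, 8]
r3 m[φ4→fog] = [7, 9, 9, 2]
r3 m[φ5→sprk] = [4, 6, 9, 1]
r3 m[sprk→φ0] = [4, 6, 9, 1]
r3 m[sprk→φ5] = [22, 17, 22, 8]
r3 m[fog→φ1] = [56, 9, 216, 64]
r3 m[fog→φ2] = [1344, 162, 2016, 480]
r3 m[fog→φ3] = [168, 162, 756, 240]
r3 m[fog→φ4] = [192, 18, 672, 960]
r3 m[cld→φ0] = [28, 21, 22, 29]
r3 m[cld→φ1] = [14, 17, 24, 14]
r4 m[φ0→sprk] = [531, 430, 516, 206]
r4 m[φ0→cld] = [71, 102, 149, 74]
r4 m[φ1→fog] = [409, 277, 463, 534]
r4 m[φ1→cld] = [2305, 2125, 2057, 2987]
r4 m[φ2→fog] = [1, 1, 3, 4]
r4 m[φ3→fog] = [8, 1, 8, 8]
r4 m[φ4→fog] = [7, 9, 9, 2]
r4 m[φ5→sprk] = [4, 6, 9, 1]
r4 m[sprk→φ0] = [4, 6, 9, 1]
r4 m[sprk→φ5] = [531, 430, 516, 206]
r4 m[fog→φ1] = [56, 9, 216, 64]
r4 m[fog→φ2] = [22904, 2493, 33336, 8544]
r4 m[fog→φ3] = [2863, 2493, 12501, 4272]
r4 m[fog→φ4] = [3272, 277, 11112, 17088]
r4 m[cld→φ0] = [2305, 2125, 2057, 2987]
r4 m[cld→φ1] = [71, 102, 149, 74]
r5 m[φ0→sprk] = [52556, 39315, 49264, 18446]
r5 m[φ0→cld] = [71, 102, 149, 74]
r5 m[φ1→fog] = [2308, 1520, 2622, 3104]
r5 m[φ1→cld] = [2305, 2125, 2057, 2987]
r5 m[φ2→fog] = [1, 1, 3, 4]
r5 m[φ3→fog] = [8, 1, 8, 8]
r5 m[φ4→fog] = [7, 9, 9, 2]
r5 m[φ5→sprk] = [4, 6, 9, 1]
r5 m[sprk→φ0] = [4, 6, 9, 1]
r5 m[sprk→φ5] = [531, 430, 516, 206]
r5 m[fog→φ1] = [56, 9, 216, 64]
r5 m[fog→φ2] = [22904, 2493, 33336, 8544]
r5 m[fog→φ3] = [2863, 2493, 12501, 4272]
r5 m[fog→φ4] = [3272, 277, 11112, 17088]
r5 m[cld→φ0] = [2305, 2125, 2057, 2987]
r5 m[cld→φ1] = [71, 102, 149, 74]
r6 m[φ0→sprk] = [52556, 39315, 49264, 18446]
r6 m[φ0→cld] = [71, 102, 149, 74]
r6 m[φ1→fog] = [2308, 1520, 2622, 3104]
r6 m[φ1→cld] = [2305, 2125, 2057, 2987]
r6 m[φ2→fog] = [1, 1, 3, 4]
r6 m[φ3→fog] = [8, 1, 8, 8]
r6 m[φ4→fog] = [7, 9, 9, 2]
r6 m[φ5→sprk] = [4, 6, 9, 1]
r6 m[sprk→φ0] = [4, 6, 9, 1]
r6 m[sprk→φ5] = [52556, 39315, 49264, 18446]
r6 m[fog→φ1] = [56, 9, 216, 64]
r6 m[fog→φ2] = [129248, 13680, 188784, 49664]
r6 m[fog→φ3] = [16156, 13680, 70794, 24832]
r6 m[fog→φ4] = [18464, 1520, 62928, 99328]
r6 m[cld→φ0] = [2305, 2125, 2057, 2987]
r6 m[cld→φ1] = [71, 102, 149, 74]
r7 m[φ0→sprk] = [52556, 39315, 49264, 18446]
r7 m[φ0→cld] = [71, 102, 149, 74]
r7 m[φ1→fog] = [2308, 1520, 2622, 3104]
r7 m[φ1→cld] = [2305, 2125, 2057, 2987]
r7 m[φ2→fog] = [1, 1, 3, 4]
r7 m[φ3→fog] = [8, 1, 8, 8]
r7 m[φ4→fog] = [7, 9, 9, 2]
r7 m[φ5→sprk] = [4, 6, 9, 1]
r7 m[sprk→φ0] = [4, 6, 9, 1]
r7 m[sprk→φ5] = [52556, 39315, 49264, 18446]
r7 m[fog→φ1] = [56, 9, 216, 64]
r7 m[fog→φ2] = [129248, 13680, 188784, 49664]
r7 m[fog→φ3] = [16156, 13680, 70794, 24832]
r7 m[fog→φ4] = [18464, 1520, 62928, 99328]
r7 m[cld→φ0] = [2305, 2125, 2057, 2987]
r7 m[cld→φ1] = [71, 102, 149, 74]
fixed point reached at round 7
b[cld] = ⊗ incoming = [163655, 216750, 306493, 221038]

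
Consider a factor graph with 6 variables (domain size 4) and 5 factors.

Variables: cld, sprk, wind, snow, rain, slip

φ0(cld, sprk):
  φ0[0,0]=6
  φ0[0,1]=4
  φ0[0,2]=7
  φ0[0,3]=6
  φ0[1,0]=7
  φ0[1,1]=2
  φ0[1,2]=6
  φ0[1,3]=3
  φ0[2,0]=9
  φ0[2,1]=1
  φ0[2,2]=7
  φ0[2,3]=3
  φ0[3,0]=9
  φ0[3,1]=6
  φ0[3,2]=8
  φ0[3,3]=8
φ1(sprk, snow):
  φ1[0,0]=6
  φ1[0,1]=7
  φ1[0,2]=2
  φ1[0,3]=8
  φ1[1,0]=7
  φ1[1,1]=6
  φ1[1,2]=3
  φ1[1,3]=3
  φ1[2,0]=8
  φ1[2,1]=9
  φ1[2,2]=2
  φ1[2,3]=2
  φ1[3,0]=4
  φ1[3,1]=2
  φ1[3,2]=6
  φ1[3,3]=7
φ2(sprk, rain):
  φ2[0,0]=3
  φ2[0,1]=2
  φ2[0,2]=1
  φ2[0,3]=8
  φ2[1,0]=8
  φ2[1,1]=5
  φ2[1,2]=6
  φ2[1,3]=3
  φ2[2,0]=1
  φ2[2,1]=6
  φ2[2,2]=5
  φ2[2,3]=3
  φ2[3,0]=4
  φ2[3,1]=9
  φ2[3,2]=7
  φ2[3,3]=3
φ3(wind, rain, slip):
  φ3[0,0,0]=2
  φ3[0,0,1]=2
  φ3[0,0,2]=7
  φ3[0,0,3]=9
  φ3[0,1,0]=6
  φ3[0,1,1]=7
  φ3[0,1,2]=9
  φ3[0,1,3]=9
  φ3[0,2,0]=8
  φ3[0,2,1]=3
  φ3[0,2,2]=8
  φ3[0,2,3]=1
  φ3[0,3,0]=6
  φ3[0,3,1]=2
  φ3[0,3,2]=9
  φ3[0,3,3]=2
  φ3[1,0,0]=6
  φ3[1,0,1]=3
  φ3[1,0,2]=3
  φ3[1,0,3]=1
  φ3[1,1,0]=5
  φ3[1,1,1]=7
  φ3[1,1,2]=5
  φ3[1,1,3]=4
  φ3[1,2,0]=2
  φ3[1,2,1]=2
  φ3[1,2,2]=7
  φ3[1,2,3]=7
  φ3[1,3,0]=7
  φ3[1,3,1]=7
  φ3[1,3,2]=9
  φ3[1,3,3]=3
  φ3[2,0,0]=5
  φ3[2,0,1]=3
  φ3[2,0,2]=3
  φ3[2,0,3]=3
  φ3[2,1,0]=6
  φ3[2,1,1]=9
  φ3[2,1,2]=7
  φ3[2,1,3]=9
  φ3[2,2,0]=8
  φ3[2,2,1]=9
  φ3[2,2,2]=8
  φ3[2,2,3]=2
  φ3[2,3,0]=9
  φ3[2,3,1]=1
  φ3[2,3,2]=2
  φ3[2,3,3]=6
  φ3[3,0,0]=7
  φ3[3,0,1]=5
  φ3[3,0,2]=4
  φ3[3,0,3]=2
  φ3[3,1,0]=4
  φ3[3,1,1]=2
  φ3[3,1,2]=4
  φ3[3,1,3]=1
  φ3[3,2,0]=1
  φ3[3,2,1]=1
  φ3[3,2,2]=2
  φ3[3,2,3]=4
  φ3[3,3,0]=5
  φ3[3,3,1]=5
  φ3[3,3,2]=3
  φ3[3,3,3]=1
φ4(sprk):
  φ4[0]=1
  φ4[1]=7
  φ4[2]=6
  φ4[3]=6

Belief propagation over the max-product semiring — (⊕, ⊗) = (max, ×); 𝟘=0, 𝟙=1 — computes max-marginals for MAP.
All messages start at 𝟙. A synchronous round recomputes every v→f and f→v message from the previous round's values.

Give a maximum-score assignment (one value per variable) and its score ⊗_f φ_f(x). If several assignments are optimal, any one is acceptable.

assignment: (cld=3, sprk=3, wind=0, snow=3, rain=1, slip=2); score = 27216

init: all messages = 𝟙 over 4 values
r1 m[φ0→cld] = [7, 7, 9, 9]
r1 m[φ0→sprk] = [9, 6, 8, 8]
r1 m[φ1→sprk] = [8, 7, 9, 7]
r1 m[φ1→snow] = [8, 9, 6, 8]
r1 m[φ2→sprk] = [8, 8, 6, 9]
r1 m[φ2→rain] = [8, 9, 7, 8]
r1 m[φ3→wind] = [9, 9, 9, 7]
r1 m[φ3→rain] = [9, 9, 9, 9]
r1 m[φ3→slip] = [9, 9, 9, 9]
r1 m[φ4→sprk] = [1, 7, 6, 6]
r1 m[cld→φ0] = [1, 1, 1, 1]
r1 m[sprk→φ0] = [1, 1, 1, 1]
r1 m[sprk→φ1] = [1, 1, 1, 1]
r1 m[sprk→φ2] = [1, 1, 1, 1]
r1 m[sprk→φ4] = [1, 1, 1, 1]
r1 m[wind→φ3] = [1, 1, 1, 1]
r1 m[snow→φ1] = [1, 1, 1, 1]
r1 m[rain→φ2] = [1, 1, 1, 1]
r1 m[rain→φ3] = [1, 1, 1, 1]
r1 m[slip→φ3] = [1, 1, 1, 1]
r2 m[φ0→cld] = [7, 7, 9, 9]
r2 m[φ0→sprk] = [9, 6, 8, 8]
r2 m[φ1→sprk] = [8, 7, 9, 7]
r2 m[φ1→snow] = [8, 9, 6, 8]
r2 m[φ2→sprk] = [8, 8, 6, 9]
r2 m[φ2→rain] = [8, 9, 7, 8]
r2 m[φ3→wind] = [9, 9, 9, 7]
r2 m[φ3→rain] = [9, 9, 9, 9]
r2 m[φ3→slip] = [9, 9, 9, 9]
r2 m[φ4→sprk] = [1, 7, 6, 6]
r2 m[cld→φ0] = [1, 1, 1, 1]
r2 m[sprk→φ0] = [64, 392, 324, 378]
r2 m[sprk→φ1] = [72, 336, 288, 432]
r2 m[sprk→φ2] = [72, 294, 432, 336]
r2 m[sprk→φ4] = [576, 336, 432, 504]
r2 m[wind→φ3] = [1, 1, 1, 1]
r2 m[snow→φ1] = [1, 1, 1, 1]
r2 m[rain→φ2] = [9, 9, 9, 9]
r2 m[rain→φ3] = [8, 9, 7, 8]
r2 m[slip→φ3] = [1, 1, 1, 1]
r3 m[φ0→cld] = [2268, 1944, 2268, 3024]
r3 m[φ0→sprk] = [9, 6, 8, 8]
r3 m[φ1→sprk] = [8, 7, 9, 7]
r3 m[φ1→snow] = [2352, 2592, 2592, 3024]
r3 m[φ2→sprk] = [72, 72, 54, 81]
r3 m[φ2→rain] = [2352, 3024, 2352, 1296]
r3 m[φ3→wind] = [81, 72, 81, 56]
r3 m[φ3→rain] = [9, 9, 9, 9]
r3 m[φ3→slip] = [72, 81, 81, 81]
r3 m[φ4→sprk] = [1, 7, 6, 6]
r3 m[cld→φ0] = [1, 1, 1, 1]
r3 m[sprk→φ0] = [64, 392, 324, 378]
r3 m[sprk→φ1] = [72, 336, 288, 432]
r3 m[sprk→φ2] = [72, 294, 432, 336]
r3 m[sprk→φ4] = [576, 336, 432, 504]
r3 m[wind→φ3] = [1, 1, 1, 1]
r3 m[snow→φ1] = [1, 1, 1, 1]
r3 m[rain→φ2] = [9, 9, 9, 9]
r3 m[rain→φ3] = [8, 9, 7, 8]
r3 m[slip→φ3] = [1, 1, 1, 1]
r4 m[φ0→cld] = [2268, 1944, 2268, 3024]
r4 m[φ0→sprk] = [9, 6, 8, 8]
r4 m[φ1→sprk] = [8, 7, 9, 7]
r4 m[φ1→snow] = [2352, 2592, 2592, 3024]
r4 m[φ2→sprk] = [72, 72, 54, 81]
r4 m[φ2→rain] = [2352, 3024, 2352, 1296]
r4 m[φ3→wind] = [81, 72, 81, 56]
r4 m[φ3→rain] = [9, 9, 9, 9]
r4 m[φ3→slip] = [72, 81, 81, 81]
r4 m[φ4→sprk] = [1, 7, 6, 6]
r4 m[cld→φ0] = [1, 1, 1, 1]
r4 m[sprk→φ0] = [576, 3528, 2916, 3402]
r4 m[sprk→φ1] = [648, 3024, 2592, 3888]
r4 m[sprk→φ2] = [72, 294, 432, 336]
r4 m[sprk→φ4] = [5184, 3024, 3888, 4536]
r4 m[wind→φ3] = [1, 1, 1, 1]
r4 m[snow→φ1] = [1, 1, 1, 1]
r4 m[rain→φ2] = [9, 9, 9, 9]
r4 m[rain→φ3] = [2352, 3024, 2352, 1296]
r4 m[slip→φ3] = [1, 1, 1, 1]
r5 m[φ0→cld] = [20412, 17496, 20412, 27216]
r5 m[φ0→sprk] = [9, 6, 8, 8]
r5 m[φ1→sprk] = [8, 7, 9, 7]
r5 m[φ1→snow] = [21168, 23328, 23328, 27216]
r5 m[φ2→sprk] = [72, 72, 54, 81]
r5 m[φ2→rain] = [2352, 3024, 2352, 1296]
r5 m[φ3→wind] = [27216, 21168, 27216, 16464]
r5 m[φ3→rain] = [9, 9, 9, 9]
r5 m[φ3→slip] = [18816, 27216, 27216, 27216]
r5 m[φ4→sprk] = [1, 7, 6, 6]
r5 m[cld→φ0] = [1, 1, 1, 1]
r5 m[sprk→φ0] = [576, 3528, 2916, 3402]
r5 m[sprk→φ1] = [648, 3024, 2592, 3888]
r5 m[sprk→φ2] = [72, 294, 432, 336]
r5 m[sprk→φ4] = [5184, 3024, 3888, 4536]
r5 m[wind→φ3] = [1, 1, 1, 1]
r5 m[snow→φ1] = [1, 1, 1, 1]
r5 m[rain→φ2] = [9, 9, 9, 9]
r5 m[rain→φ3] = [2352, 3024, 2352, 1296]
r5 m[slip→φ3] = [1, 1, 1, 1]
r6 m[φ0→cld] = [20412, 17496, 20412, 27216]
r6 m[φ0→sprk] = [9, 6, 8, 8]
r6 m[φ1→sprk] = [8, 7, 9, 7]
r6 m[φ1→snow] = [21168, 23328, 23328, 27216]
r6 m[φ2→sprk] = [72, 72, 54, 81]
r6 m[φ2→rain] = [2352, 3024, 2352, 1296]
r6 m[φ3→wind] = [27216, 21168, 27216, 16464]
r6 m[φ3→rain] = [9, 9, 9, 9]
r6 m[φ3→slip] = [18816, 27216, 27216, 27216]
r6 m[φ4→sprk] = [1, 7, 6, 6]
r6 m[cld→φ0] = [1, 1, 1, 1]
r6 m[sprk→φ0] = [576, 3528, 2916, 3402]
r6 m[sprk→φ1] = [648, 3024, 2592, 3888]
r6 m[sprk→φ2] = [72, 294, 432, 336]
r6 m[sprk→φ4] = [5184, 3024, 3888, 4536]
r6 m[wind→φ3] = [1, 1, 1, 1]
r6 m[snow→φ1] = [1, 1, 1, 1]
r6 m[rain→φ2] = [9, 9, 9, 9]
r6 m[rain→φ3] = [2352, 3024, 2352, 1296]
r6 m[slip→φ3] = [1, 1, 1, 1]
fixed point reached at round 6
traceback from cld: (cld=3, sprk=3, wind=0, snow=3, rain=1, slip=2), score=27216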